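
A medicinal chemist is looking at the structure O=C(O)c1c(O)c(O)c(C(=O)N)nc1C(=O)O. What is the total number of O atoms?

7

Scan the SMILES for O atoms (remember two-letter symbols like Cl and Br are single atoms).
Oxygen count: 7.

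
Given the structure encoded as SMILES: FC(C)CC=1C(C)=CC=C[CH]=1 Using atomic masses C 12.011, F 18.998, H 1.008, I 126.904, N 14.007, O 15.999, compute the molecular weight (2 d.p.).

First, the molecular formula is C10H13F (counting implicit H from valence).
  C: 10 × 12.011 = 120.110
  F: 1 × 18.998 = 18.998
  H: 13 × 1.008 = 13.104
Sum: 10×12.011 + 1×18.998 + 13×1.008 = 152.212 → 152.21 g/mol.

152.21 g/mol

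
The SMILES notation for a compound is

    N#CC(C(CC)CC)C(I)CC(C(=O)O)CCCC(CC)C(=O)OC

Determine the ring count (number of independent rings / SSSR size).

0

In SMILES, each pair of matching ring-closure digits denotes one ring-closing bond; the number of such bonds equals the number of independent rings.
Ring-closure bonds here: 0.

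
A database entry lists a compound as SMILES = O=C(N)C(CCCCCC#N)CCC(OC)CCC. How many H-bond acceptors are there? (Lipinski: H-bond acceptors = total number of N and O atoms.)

4

N atoms: 2; O atoms: 2.
Lipinski HBA = 2 + 2 = 4.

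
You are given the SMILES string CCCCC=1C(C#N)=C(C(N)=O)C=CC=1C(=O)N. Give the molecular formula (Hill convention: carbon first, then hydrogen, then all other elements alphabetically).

C13H15N3O2

Walk through each heavy atom and fill implicit hydrogens from standard valence (C 4, N 3, O 2, S 2, halogen 1):
  atom 1: C, bond orders sum to 1 (valence 4) → 3 H
  atom 2: C, bond orders sum to 2 (valence 4) → 2 H
  atom 3: C, bond orders sum to 2 (valence 4) → 2 H
  atom 4: C, bond orders sum to 2 (valence 4) → 2 H
  atom 5: C, bond orders sum to 4 (valence 4) → 0 H
  atom 6: C, bond orders sum to 4 (valence 4) → 0 H
  atom 7: C, bond orders sum to 4 (valence 4) → 0 H
  atom 8: N, bond orders sum to 3 (valence 3) → 0 H
  atom 9: C, bond orders sum to 4 (valence 4) → 0 H
  atom 10: C, bond orders sum to 4 (valence 4) → 0 H
  atom 11: N, bond orders sum to 1 (valence 3) → 2 H
  atom 12: O, bond orders sum to 2 (valence 2) → 0 H
  atom 13: C, bond orders sum to 3 (valence 4) → 1 H
  atom 14: C, bond orders sum to 3 (valence 4) → 1 H
  atom 15: C, bond orders sum to 4 (valence 4) → 0 H
  atom 16: C, bond orders sum to 4 (valence 4) → 0 H
  atom 17: O, bond orders sum to 2 (valence 2) → 0 H
  atom 18: N, bond orders sum to 1 (valence 3) → 2 H
Totals → C:13, H:15, N:3, O:2.
In Hill order: C13H15N3O2.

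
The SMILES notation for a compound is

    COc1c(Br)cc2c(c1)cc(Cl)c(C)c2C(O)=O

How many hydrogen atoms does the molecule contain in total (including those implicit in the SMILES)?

10

Walk through each heavy atom and fill implicit hydrogens from standard valence (C 4, N 3, O 2, S 2, halogen 1); for lowercase aromatic atoms, an aromatic c carries 1 H when it has two neighbours and 0 H with three, and aromatic n carries 0 H:
  atom 1: C, bond orders sum to 1 (valence 4) → 3 H
  atom 2: O, bond orders sum to 2 (valence 2) → 0 H
  atom 3: aromatic c, 3 neighbours → 0 H
  atom 4: aromatic c, 3 neighbours → 0 H
  atom 5: Br (halogen, monovalent) → 0 H
  atom 6: aromatic c, 2 neighbours → 1 H
  atom 7: aromatic c, 3 neighbours → 0 H
  atom 8: aromatic c, 3 neighbours → 0 H
  atom 9: aromatic c, 2 neighbours → 1 H
  atom 10: aromatic c, 2 neighbours → 1 H
  atom 11: aromatic c, 3 neighbours → 0 H
  atom 12: Cl (halogen, monovalent) → 0 H
  atom 13: aromatic c, 3 neighbours → 0 H
  atom 14: C, bond orders sum to 1 (valence 4) → 3 H
  atom 15: aromatic c, 3 neighbours → 0 H
  atom 16: C, bond orders sum to 4 (valence 4) → 0 H
  atom 17: O, bond orders sum to 1 (valence 2) → 1 H
  atom 18: O, bond orders sum to 2 (valence 2) → 0 H
Total hydrogens: 10.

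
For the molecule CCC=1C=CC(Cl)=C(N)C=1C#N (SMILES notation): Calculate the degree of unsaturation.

6

Degree of unsaturation = (number of rings) + (number of π bonds).
Ring closures in the SMILES: 1.
π bonds: 3 double bonds (each 1 DoU), 1 triple bond (each 2 DoU) → 5 DoU from unsaturation.
Total DoU = 1 + 5 = 6.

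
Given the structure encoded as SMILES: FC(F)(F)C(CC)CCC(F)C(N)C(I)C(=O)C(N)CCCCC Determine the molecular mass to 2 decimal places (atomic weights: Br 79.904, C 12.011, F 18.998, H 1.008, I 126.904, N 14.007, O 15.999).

First, the molecular formula is C16H29F4IN2O (counting implicit H from valence).
  C: 16 × 12.011 = 192.176
  F: 4 × 18.998 = 75.992
  H: 29 × 1.008 = 29.232
  I: 1 × 126.904 = 126.904
  N: 2 × 14.007 = 28.014
  O: 1 × 15.999 = 15.999
Sum: 16×12.011 + 4×18.998 + 29×1.008 + 1×126.904 + 2×14.007 + 1×15.999 = 468.317 → 468.32 g/mol.

468.32 g/mol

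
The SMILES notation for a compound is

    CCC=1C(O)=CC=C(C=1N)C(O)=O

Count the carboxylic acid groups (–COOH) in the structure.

1

The carboxylic acid motif appears at heavy-atom position 11 in the SMILES.
Other groups present: 1 hydroxyl, 1 primary amine.
Carboxylic acid count: 1.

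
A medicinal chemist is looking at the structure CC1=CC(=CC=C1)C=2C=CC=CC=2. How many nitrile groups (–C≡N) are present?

Scan the SMILES for the nitrile motif — none present.

0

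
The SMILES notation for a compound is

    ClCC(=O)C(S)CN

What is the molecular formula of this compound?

C4H8ClNOS

Walk through each heavy atom and fill implicit hydrogens from standard valence (C 4, N 3, O 2, S 2, halogen 1):
  atom 1: Cl (halogen, monovalent) → 0 H
  atom 2: C, bond orders sum to 2 (valence 4) → 2 H
  atom 3: C, bond orders sum to 4 (valence 4) → 0 H
  atom 4: O, bond orders sum to 2 (valence 2) → 0 H
  atom 5: C, bond orders sum to 3 (valence 4) → 1 H
  atom 6: S, bond orders sum to 1 (valence 2) → 1 H
  atom 7: C, bond orders sum to 2 (valence 4) → 2 H
  atom 8: N, bond orders sum to 1 (valence 3) → 2 H
Totals → C:4, H:8, Cl:1, N:1, O:1, S:1.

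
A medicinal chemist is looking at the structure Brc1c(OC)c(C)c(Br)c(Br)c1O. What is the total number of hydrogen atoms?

7

Walk through each heavy atom and fill implicit hydrogens from standard valence (C 4, N 3, O 2, S 2, halogen 1); for lowercase aromatic atoms, an aromatic c carries 1 H when it has two neighbours and 0 H with three, and aromatic n carries 0 H:
  atom 1: Br (halogen, monovalent) → 0 H
  atom 2: aromatic c, 3 neighbours → 0 H
  atom 3: aromatic c, 3 neighbours → 0 H
  atom 4: O, bond orders sum to 2 (valence 2) → 0 H
  atom 5: C, bond orders sum to 1 (valence 4) → 3 H
  atom 6: aromatic c, 3 neighbours → 0 H
  atom 7: C, bond orders sum to 1 (valence 4) → 3 H
  atom 8: aromatic c, 3 neighbours → 0 H
  atom 9: Br (halogen, monovalent) → 0 H
  atom 10: aromatic c, 3 neighbours → 0 H
  atom 11: Br (halogen, monovalent) → 0 H
  atom 12: aromatic c, 3 neighbours → 0 H
  atom 13: O, bond orders sum to 1 (valence 2) → 1 H
Total hydrogens: 7.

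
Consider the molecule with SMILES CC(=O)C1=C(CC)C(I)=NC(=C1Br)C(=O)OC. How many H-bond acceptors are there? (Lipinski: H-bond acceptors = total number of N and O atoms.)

N atoms: 1; O atoms: 3.
Lipinski HBA = 1 + 3 = 4.

4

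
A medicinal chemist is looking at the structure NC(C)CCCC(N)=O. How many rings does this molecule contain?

In SMILES, each pair of matching ring-closure digits denotes one ring-closing bond; the number of such bonds equals the number of independent rings.
Ring-closure bonds here: 0.

0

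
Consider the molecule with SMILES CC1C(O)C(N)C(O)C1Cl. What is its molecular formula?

Walk through each heavy atom and fill implicit hydrogens from standard valence (C 4, N 3, O 2, S 2, halogen 1):
  atom 1: C, bond orders sum to 1 (valence 4) → 3 H
  atom 2: C, bond orders sum to 3 (valence 4) → 1 H
  atom 3: C, bond orders sum to 3 (valence 4) → 1 H
  atom 4: O, bond orders sum to 1 (valence 2) → 1 H
  atom 5: C, bond orders sum to 3 (valence 4) → 1 H
  atom 6: N, bond orders sum to 1 (valence 3) → 2 H
  atom 7: C, bond orders sum to 3 (valence 4) → 1 H
  atom 8: O, bond orders sum to 1 (valence 2) → 1 H
  atom 9: C, bond orders sum to 3 (valence 4) → 1 H
  atom 10: Cl (halogen, monovalent) → 0 H
Totals → C:6, H:12, Cl:1, N:1, O:2.

C6H12ClNO2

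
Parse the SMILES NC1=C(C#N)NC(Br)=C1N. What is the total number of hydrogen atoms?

5

Walk through each heavy atom and fill implicit hydrogens from standard valence (C 4, N 3, O 2, S 2, halogen 1):
  atom 1: N, bond orders sum to 1 (valence 3) → 2 H
  atom 2: C, bond orders sum to 4 (valence 4) → 0 H
  atom 3: C, bond orders sum to 4 (valence 4) → 0 H
  atom 4: C, bond orders sum to 4 (valence 4) → 0 H
  atom 5: N, bond orders sum to 3 (valence 3) → 0 H
  atom 6: N, bond orders sum to 2 (valence 3) → 1 H
  atom 7: C, bond orders sum to 4 (valence 4) → 0 H
  atom 8: Br (halogen, monovalent) → 0 H
  atom 9: C, bond orders sum to 4 (valence 4) → 0 H
  atom 10: N, bond orders sum to 1 (valence 3) → 2 H
Total hydrogens: 5.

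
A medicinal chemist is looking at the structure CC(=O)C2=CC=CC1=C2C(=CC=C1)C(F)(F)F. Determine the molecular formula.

Walk through each heavy atom and fill implicit hydrogens from standard valence (C 4, N 3, O 2, S 2, halogen 1):
  atom 1: C, bond orders sum to 1 (valence 4) → 3 H
  atom 2: C, bond orders sum to 4 (valence 4) → 0 H
  atom 3: O, bond orders sum to 2 (valence 2) → 0 H
  atom 4: C, bond orders sum to 4 (valence 4) → 0 H
  atom 5: C, bond orders sum to 3 (valence 4) → 1 H
  atom 6: C, bond orders sum to 3 (valence 4) → 1 H
  atom 7: C, bond orders sum to 3 (valence 4) → 1 H
  atom 8: C, bond orders sum to 4 (valence 4) → 0 H
  atom 9: C, bond orders sum to 4 (valence 4) → 0 H
  atom 10: C, bond orders sum to 4 (valence 4) → 0 H
  atom 11: C, bond orders sum to 3 (valence 4) → 1 H
  atom 12: C, bond orders sum to 3 (valence 4) → 1 H
  atom 13: C, bond orders sum to 3 (valence 4) → 1 H
  atom 14: C, bond orders sum to 4 (valence 4) → 0 H
  atom 15: F (halogen, monovalent) → 0 H
  atom 16: F (halogen, monovalent) → 0 H
  atom 17: F (halogen, monovalent) → 0 H
Totals → C:13, H:9, F:3, O:1.

C13H9F3O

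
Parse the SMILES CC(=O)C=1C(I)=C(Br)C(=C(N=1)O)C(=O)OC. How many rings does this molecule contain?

1

In SMILES, each pair of matching ring-closure digits denotes one ring-closing bond; the number of such bonds equals the number of independent rings.
Ring-closure bonds here: 1.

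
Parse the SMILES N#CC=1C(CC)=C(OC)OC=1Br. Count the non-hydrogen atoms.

12

Every atom symbol written in the SMILES (organic subset) is one heavy atom; implicit H are not written.
Heavy atoms by element → Br:1, C:8, N:1, O:2.
Total: 12.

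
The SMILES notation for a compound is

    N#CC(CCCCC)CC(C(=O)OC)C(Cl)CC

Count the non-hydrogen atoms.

Every atom symbol written in the SMILES (organic subset) is one heavy atom; implicit H are not written.
Heavy atoms by element → C:14, Cl:1, N:1, O:2.
Total: 18.

18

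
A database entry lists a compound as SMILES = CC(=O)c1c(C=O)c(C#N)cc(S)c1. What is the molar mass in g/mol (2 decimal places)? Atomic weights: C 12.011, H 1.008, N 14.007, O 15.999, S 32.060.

First, the molecular formula is C10H7NO2S (counting implicit H from valence).
  C: 10 × 12.011 = 120.110
  H: 7 × 1.008 = 7.056
  N: 1 × 14.007 = 14.007
  O: 2 × 15.999 = 31.998
  S: 1 × 32.060 = 32.060
Sum: 10×12.011 + 7×1.008 + 1×14.007 + 2×15.999 + 1×32.060 = 205.231 → 205.23 g/mol.

205.23 g/mol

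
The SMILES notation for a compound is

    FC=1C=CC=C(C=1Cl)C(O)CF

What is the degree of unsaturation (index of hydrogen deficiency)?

4

Degree of unsaturation = (number of rings) + (number of π bonds).
Ring closures in the SMILES: 1.
π bonds: 3 double bonds (each 1 DoU) → 3 DoU from unsaturation.
Total DoU = 1 + 3 = 4.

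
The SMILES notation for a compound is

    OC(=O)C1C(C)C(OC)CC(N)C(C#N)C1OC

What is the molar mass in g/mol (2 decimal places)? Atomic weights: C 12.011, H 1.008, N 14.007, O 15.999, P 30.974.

256.30 g/mol

First, the molecular formula is C12H20N2O4 (counting implicit H from valence).
  C: 12 × 12.011 = 144.132
  H: 20 × 1.008 = 20.160
  N: 2 × 14.007 = 28.014
  O: 4 × 15.999 = 63.996
Sum: 12×12.011 + 20×1.008 + 2×14.007 + 4×15.999 = 256.302 → 256.30 g/mol.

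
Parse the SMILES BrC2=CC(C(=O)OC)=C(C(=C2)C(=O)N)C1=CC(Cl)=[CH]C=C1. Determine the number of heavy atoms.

21

Every atom symbol written in the SMILES (organic subset) is one heavy atom; implicit H are not written.
Heavy atoms by element → Br:1, C:15, Cl:1, N:1, O:3.
Total: 21.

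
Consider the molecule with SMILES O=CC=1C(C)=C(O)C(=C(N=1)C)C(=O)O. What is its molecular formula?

C9H9NO4

Walk through each heavy atom and fill implicit hydrogens from standard valence (C 4, N 3, O 2, S 2, halogen 1):
  atom 1: O, bond orders sum to 2 (valence 2) → 0 H
  atom 2: C, bond orders sum to 3 (valence 4) → 1 H
  atom 3: C, bond orders sum to 4 (valence 4) → 0 H
  atom 4: C, bond orders sum to 4 (valence 4) → 0 H
  atom 5: C, bond orders sum to 1 (valence 4) → 3 H
  atom 6: C, bond orders sum to 4 (valence 4) → 0 H
  atom 7: O, bond orders sum to 1 (valence 2) → 1 H
  atom 8: C, bond orders sum to 4 (valence 4) → 0 H
  atom 9: C, bond orders sum to 4 (valence 4) → 0 H
  atom 10: N, bond orders sum to 3 (valence 3) → 0 H
  atom 11: C, bond orders sum to 1 (valence 4) → 3 H
  atom 12: C, bond orders sum to 4 (valence 4) → 0 H
  atom 13: O, bond orders sum to 2 (valence 2) → 0 H
  atom 14: O, bond orders sum to 1 (valence 2) → 1 H
Totals → C:9, H:9, N:1, O:4.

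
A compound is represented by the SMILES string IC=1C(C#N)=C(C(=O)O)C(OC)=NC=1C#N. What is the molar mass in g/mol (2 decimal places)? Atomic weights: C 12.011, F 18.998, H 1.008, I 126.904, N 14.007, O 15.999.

First, the molecular formula is C9H4IN3O3 (counting implicit H from valence).
  C: 9 × 12.011 = 108.099
  H: 4 × 1.008 = 4.032
  I: 1 × 126.904 = 126.904
  N: 3 × 14.007 = 42.021
  O: 3 × 15.999 = 47.997
Sum: 9×12.011 + 4×1.008 + 1×126.904 + 3×14.007 + 3×15.999 = 329.053 → 329.05 g/mol.

329.05 g/mol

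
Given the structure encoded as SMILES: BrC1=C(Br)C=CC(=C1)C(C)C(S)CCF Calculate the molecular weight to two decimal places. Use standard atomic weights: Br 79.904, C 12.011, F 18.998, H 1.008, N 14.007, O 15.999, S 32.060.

356.09 g/mol

First, the molecular formula is C11H13Br2FS (counting implicit H from valence).
  Br: 2 × 79.904 = 159.808
  C: 11 × 12.011 = 132.121
  F: 1 × 18.998 = 18.998
  H: 13 × 1.008 = 13.104
  S: 1 × 32.060 = 32.060
Sum: 2×79.904 + 11×12.011 + 1×18.998 + 13×1.008 + 1×32.060 = 356.091 → 356.09 g/mol.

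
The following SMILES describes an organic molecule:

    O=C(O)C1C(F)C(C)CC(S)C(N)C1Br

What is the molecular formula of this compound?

Walk through each heavy atom and fill implicit hydrogens from standard valence (C 4, N 3, O 2, S 2, halogen 1):
  atom 1: O, bond orders sum to 2 (valence 2) → 0 H
  atom 2: C, bond orders sum to 4 (valence 4) → 0 H
  atom 3: O, bond orders sum to 1 (valence 2) → 1 H
  atom 4: C, bond orders sum to 3 (valence 4) → 1 H
  atom 5: C, bond orders sum to 3 (valence 4) → 1 H
  atom 6: F (halogen, monovalent) → 0 H
  atom 7: C, bond orders sum to 3 (valence 4) → 1 H
  atom 8: C, bond orders sum to 1 (valence 4) → 3 H
  atom 9: C, bond orders sum to 2 (valence 4) → 2 H
  atom 10: C, bond orders sum to 3 (valence 4) → 1 H
  atom 11: S, bond orders sum to 1 (valence 2) → 1 H
  atom 12: C, bond orders sum to 3 (valence 4) → 1 H
  atom 13: N, bond orders sum to 1 (valence 3) → 2 H
  atom 14: C, bond orders sum to 3 (valence 4) → 1 H
  atom 15: Br (halogen, monovalent) → 0 H
Totals → C:9, H:15, Br:1, F:1, N:1, O:2, S:1.
In Hill order: C9H15BrFNO2S.

C9H15BrFNO2S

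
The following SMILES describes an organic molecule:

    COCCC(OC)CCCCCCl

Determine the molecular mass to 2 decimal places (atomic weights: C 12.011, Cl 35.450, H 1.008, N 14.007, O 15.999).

First, the molecular formula is C10H21ClO2 (counting implicit H from valence).
  C: 10 × 12.011 = 120.110
  Cl: 1 × 35.450 = 35.450
  H: 21 × 1.008 = 21.168
  O: 2 × 15.999 = 31.998
Sum: 10×12.011 + 1×35.450 + 21×1.008 + 2×15.999 = 208.726 → 208.73 g/mol.

208.73 g/mol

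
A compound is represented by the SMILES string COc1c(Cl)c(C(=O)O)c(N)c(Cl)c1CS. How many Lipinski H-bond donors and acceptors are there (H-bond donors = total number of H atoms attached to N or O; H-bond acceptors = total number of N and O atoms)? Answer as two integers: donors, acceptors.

3, 4

Donors: find every N or O and count the H atoms it carries.
  atom 2 (O): bond orders sum to 2 → 0 H
  atom 8 (O): bond orders sum to 2 → 0 H
  atom 9 (O): bond orders sum to 1 → 1 H
  atom 11 (N): bond orders sum to 1 → 2 H
Lipinski HBD = 3.
Acceptors: N atoms = 1, O atoms = 3 → HBA = 4.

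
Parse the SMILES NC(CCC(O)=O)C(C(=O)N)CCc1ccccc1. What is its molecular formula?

C14H20N2O3

Walk through each heavy atom and fill implicit hydrogens from standard valence (C 4, N 3, O 2, S 2, halogen 1); for lowercase aromatic atoms, an aromatic c carries 1 H when it has two neighbours and 0 H with three, and aromatic n carries 0 H:
  atom 1: N, bond orders sum to 1 (valence 3) → 2 H
  atom 2: C, bond orders sum to 3 (valence 4) → 1 H
  atom 3: C, bond orders sum to 2 (valence 4) → 2 H
  atom 4: C, bond orders sum to 2 (valence 4) → 2 H
  atom 5: C, bond orders sum to 4 (valence 4) → 0 H
  atom 6: O, bond orders sum to 1 (valence 2) → 1 H
  atom 7: O, bond orders sum to 2 (valence 2) → 0 H
  atom 8: C, bond orders sum to 3 (valence 4) → 1 H
  atom 9: C, bond orders sum to 4 (valence 4) → 0 H
  atom 10: O, bond orders sum to 2 (valence 2) → 0 H
  atom 11: N, bond orders sum to 1 (valence 3) → 2 H
  atom 12: C, bond orders sum to 2 (valence 4) → 2 H
  atom 13: C, bond orders sum to 2 (valence 4) → 2 H
  atom 14: aromatic c, 3 neighbours → 0 H
  atom 15: aromatic c, 2 neighbours → 1 H
  atom 16: aromatic c, 2 neighbours → 1 H
  atom 17: aromatic c, 2 neighbours → 1 H
  atom 18: aromatic c, 2 neighbours → 1 H
  atom 19: aromatic c, 2 neighbours → 1 H
Totals → C:14, H:20, N:2, O:3.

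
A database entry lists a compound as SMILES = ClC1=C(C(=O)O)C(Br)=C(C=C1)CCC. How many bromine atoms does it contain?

Scan the SMILES for Br atoms (remember two-letter symbols like Cl and Br are single atoms).
Bromine count: 1.

1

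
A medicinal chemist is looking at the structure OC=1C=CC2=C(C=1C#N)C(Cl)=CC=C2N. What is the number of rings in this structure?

In SMILES, each pair of matching ring-closure digits denotes one ring-closing bond; the number of such bonds equals the number of independent rings.
Ring-closure bonds here: 2.

2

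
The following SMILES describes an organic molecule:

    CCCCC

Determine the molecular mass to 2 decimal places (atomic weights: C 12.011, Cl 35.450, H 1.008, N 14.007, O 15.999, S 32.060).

72.15 g/mol

First, the molecular formula is C5H12 (counting implicit H from valence).
  C: 5 × 12.011 = 60.055
  H: 12 × 1.008 = 12.096
Sum: 5×12.011 + 12×1.008 = 72.151 → 72.15 g/mol.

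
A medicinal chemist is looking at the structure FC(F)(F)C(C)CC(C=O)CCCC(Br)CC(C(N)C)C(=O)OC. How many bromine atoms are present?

Scan the SMILES for Br atoms (remember two-letter symbols like Cl and Br are single atoms).
Bromine count: 1.

1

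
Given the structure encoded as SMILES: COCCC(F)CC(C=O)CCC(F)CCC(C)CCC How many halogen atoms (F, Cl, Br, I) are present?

Halogen atoms appear at heavy-atom positions 6, 14 (2×F).
Other groups present: 1 aldehyde, 1 ether.
Halogen count: 2.

2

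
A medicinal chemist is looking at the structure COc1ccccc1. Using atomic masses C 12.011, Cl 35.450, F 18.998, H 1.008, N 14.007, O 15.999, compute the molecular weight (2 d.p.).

First, the molecular formula is C7H8O (counting implicit H from valence).
  C: 7 × 12.011 = 84.077
  H: 8 × 1.008 = 8.064
  O: 1 × 15.999 = 15.999
Sum: 7×12.011 + 8×1.008 + 1×15.999 = 108.140 → 108.14 g/mol.

108.14 g/mol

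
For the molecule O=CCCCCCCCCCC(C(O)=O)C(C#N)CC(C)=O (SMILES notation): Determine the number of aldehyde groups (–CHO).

The aldehyde motif appears at heavy-atom position 2 in the SMILES.
Other groups present: 1 carboxylic acid, 1 ketone, 1 nitrile.
Aldehyde count: 1.

1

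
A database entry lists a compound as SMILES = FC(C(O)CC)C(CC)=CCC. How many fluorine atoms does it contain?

Scan the SMILES for F atoms (remember two-letter symbols like Cl and Br are single atoms).
Fluorine count: 1.

1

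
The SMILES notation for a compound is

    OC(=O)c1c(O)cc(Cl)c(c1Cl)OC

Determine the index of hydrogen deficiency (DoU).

5

Molecular formula: C8H6Cl2O4.
DoU = (2C + 2 + N − H − X) / 2, where X is the halogen count and O/S are ignored.
    = (2·8 + 2 + 0 − 6 − 2) / 2 = 10 / 2 = 5.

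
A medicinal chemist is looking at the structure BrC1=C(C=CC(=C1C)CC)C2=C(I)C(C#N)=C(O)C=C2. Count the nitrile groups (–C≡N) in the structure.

The nitrile motif appears at heavy-atom position 15 in the SMILES.
Other groups present: 1 hydroxyl.
Nitrile count: 1.

1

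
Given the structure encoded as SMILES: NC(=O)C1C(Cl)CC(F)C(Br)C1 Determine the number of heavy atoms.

Every atom symbol written in the SMILES (organic subset) is one heavy atom; implicit H are not written.
Heavy atoms by element → Br:1, C:7, Cl:1, F:1, N:1, O:1.
Total: 12.

12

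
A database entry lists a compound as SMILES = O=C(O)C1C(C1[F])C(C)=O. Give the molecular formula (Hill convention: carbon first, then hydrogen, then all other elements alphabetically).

C6H7FO3

Walk through each heavy atom and fill implicit hydrogens from standard valence (C 4, N 3, O 2, S 2, halogen 1):
  atom 1: O, bond orders sum to 2 (valence 2) → 0 H
  atom 2: C, bond orders sum to 4 (valence 4) → 0 H
  atom 3: O, bond orders sum to 1 (valence 2) → 1 H
  atom 4: C, bond orders sum to 3 (valence 4) → 1 H
  atom 5: C, bond orders sum to 3 (valence 4) → 1 H
  atom 6: C, bond orders sum to 3 (valence 4) → 1 H
  atom 7: F with explicit H count 0
  atom 8: C, bond orders sum to 4 (valence 4) → 0 H
  atom 9: C, bond orders sum to 1 (valence 4) → 3 H
  atom 10: O, bond orders sum to 2 (valence 2) → 0 H
Totals → C:6, H:7, F:1, O:3.
In Hill order: C6H7FO3.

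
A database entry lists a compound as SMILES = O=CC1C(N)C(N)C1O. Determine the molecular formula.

C5H10N2O2

Walk through each heavy atom and fill implicit hydrogens from standard valence (C 4, N 3, O 2, S 2, halogen 1):
  atom 1: O, bond orders sum to 2 (valence 2) → 0 H
  atom 2: C, bond orders sum to 3 (valence 4) → 1 H
  atom 3: C, bond orders sum to 3 (valence 4) → 1 H
  atom 4: C, bond orders sum to 3 (valence 4) → 1 H
  atom 5: N, bond orders sum to 1 (valence 3) → 2 H
  atom 6: C, bond orders sum to 3 (valence 4) → 1 H
  atom 7: N, bond orders sum to 1 (valence 3) → 2 H
  atom 8: C, bond orders sum to 3 (valence 4) → 1 H
  atom 9: O, bond orders sum to 1 (valence 2) → 1 H
Totals → C:5, H:10, N:2, O:2.
In Hill order: C5H10N2O2.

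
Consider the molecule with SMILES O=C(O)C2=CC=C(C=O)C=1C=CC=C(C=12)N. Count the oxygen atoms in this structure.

3

Scan the SMILES for O atoms (remember two-letter symbols like Cl and Br are single atoms).
Oxygen count: 3.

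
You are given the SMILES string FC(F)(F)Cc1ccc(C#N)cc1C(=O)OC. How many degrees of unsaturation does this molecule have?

Molecular formula: C11H8F3NO2.
DoU = (2C + 2 + N − H − X) / 2, where X is the halogen count and O/S are ignored.
    = (2·11 + 2 + 1 − 8 − 3) / 2 = 14 / 2 = 7.

7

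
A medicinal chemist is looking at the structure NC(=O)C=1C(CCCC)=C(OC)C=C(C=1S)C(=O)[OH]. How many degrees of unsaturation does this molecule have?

6

Degree of unsaturation = (number of rings) + (number of π bonds).
Ring closures in the SMILES: 1.
π bonds: 5 double bonds (each 1 DoU) → 5 DoU from unsaturation.
Total DoU = 1 + 5 = 6.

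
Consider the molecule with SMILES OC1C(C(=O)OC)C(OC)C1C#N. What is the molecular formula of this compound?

Walk through each heavy atom and fill implicit hydrogens from standard valence (C 4, N 3, O 2, S 2, halogen 1):
  atom 1: O, bond orders sum to 1 (valence 2) → 1 H
  atom 2: C, bond orders sum to 3 (valence 4) → 1 H
  atom 3: C, bond orders sum to 3 (valence 4) → 1 H
  atom 4: C, bond orders sum to 4 (valence 4) → 0 H
  atom 5: O, bond orders sum to 2 (valence 2) → 0 H
  atom 6: O, bond orders sum to 2 (valence 2) → 0 H
  atom 7: C, bond orders sum to 1 (valence 4) → 3 H
  atom 8: C, bond orders sum to 3 (valence 4) → 1 H
  atom 9: O, bond orders sum to 2 (valence 2) → 0 H
  atom 10: C, bond orders sum to 1 (valence 4) → 3 H
  atom 11: C, bond orders sum to 3 (valence 4) → 1 H
  atom 12: C, bond orders sum to 4 (valence 4) → 0 H
  atom 13: N, bond orders sum to 3 (valence 3) → 0 H
Totals → C:8, H:11, N:1, O:4.

C8H11NO4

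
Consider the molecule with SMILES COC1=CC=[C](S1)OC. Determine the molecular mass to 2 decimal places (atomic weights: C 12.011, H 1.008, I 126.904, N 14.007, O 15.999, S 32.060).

144.19 g/mol

First, the molecular formula is C6H8O2S (counting implicit H from valence).
  C: 6 × 12.011 = 72.066
  H: 8 × 1.008 = 8.064
  O: 2 × 15.999 = 31.998
  S: 1 × 32.060 = 32.060
Sum: 6×12.011 + 8×1.008 + 2×15.999 + 1×32.060 = 144.188 → 144.19 g/mol.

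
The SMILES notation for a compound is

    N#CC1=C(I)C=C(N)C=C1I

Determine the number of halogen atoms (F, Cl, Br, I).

2

Halogen atoms appear at heavy-atom positions 5, 11 (2×I).
Other groups present: 1 nitrile, 1 primary amine.
Halogen count: 2.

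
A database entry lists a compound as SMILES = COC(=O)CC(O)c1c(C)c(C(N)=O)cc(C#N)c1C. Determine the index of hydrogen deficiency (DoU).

Molecular formula: C14H16N2O4.
DoU = (2C + 2 + N − H − X) / 2, where X is the halogen count and O/S are ignored.
    = (2·14 + 2 + 2 − 16 − 0) / 2 = 16 / 2 = 8.

8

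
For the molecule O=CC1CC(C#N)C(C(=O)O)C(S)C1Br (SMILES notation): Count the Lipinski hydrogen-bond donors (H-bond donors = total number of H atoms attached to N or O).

Donors: find every N or O and count the H atoms it carries.
  atom 1 (O): bond orders sum to 2 → 0 H
  atom 7 (N): bond orders sum to 3 → 0 H
  atom 10 (O): bond orders sum to 2 → 0 H
  atom 11 (O): bond orders sum to 1 → 1 H
Lipinski HBD = 1.

1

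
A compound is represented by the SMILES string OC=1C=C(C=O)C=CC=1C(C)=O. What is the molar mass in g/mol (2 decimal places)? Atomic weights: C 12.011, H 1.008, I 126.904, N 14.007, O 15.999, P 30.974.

164.16 g/mol

First, the molecular formula is C9H8O3 (counting implicit H from valence).
  C: 9 × 12.011 = 108.099
  H: 8 × 1.008 = 8.064
  O: 3 × 15.999 = 47.997
Sum: 9×12.011 + 8×1.008 + 3×15.999 = 164.160 → 164.16 g/mol.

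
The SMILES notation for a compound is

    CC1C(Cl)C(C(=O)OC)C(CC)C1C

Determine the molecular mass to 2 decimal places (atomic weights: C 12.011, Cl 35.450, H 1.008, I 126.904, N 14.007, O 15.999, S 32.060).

First, the molecular formula is C11H19ClO2 (counting implicit H from valence).
  C: 11 × 12.011 = 132.121
  Cl: 1 × 35.450 = 35.450
  H: 19 × 1.008 = 19.152
  O: 2 × 15.999 = 31.998
Sum: 11×12.011 + 1×35.450 + 19×1.008 + 2×15.999 = 218.721 → 218.72 g/mol.

218.72 g/mol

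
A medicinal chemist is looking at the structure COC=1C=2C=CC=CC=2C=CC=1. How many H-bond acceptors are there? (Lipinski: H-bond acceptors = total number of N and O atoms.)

N atoms: 0; O atoms: 1.
Lipinski HBA = 0 + 1 = 1.

1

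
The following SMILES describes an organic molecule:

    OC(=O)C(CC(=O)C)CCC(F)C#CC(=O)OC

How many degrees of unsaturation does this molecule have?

5

Molecular formula: C12H15FO5.
DoU = (2C + 2 + N − H − X) / 2, where X is the halogen count and O/S are ignored.
    = (2·12 + 2 + 0 − 15 − 1) / 2 = 10 / 2 = 5.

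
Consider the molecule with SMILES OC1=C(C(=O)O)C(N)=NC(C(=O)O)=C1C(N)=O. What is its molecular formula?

Walk through each heavy atom and fill implicit hydrogens from standard valence (C 4, N 3, O 2, S 2, halogen 1):
  atom 1: O, bond orders sum to 1 (valence 2) → 1 H
  atom 2: C, bond orders sum to 4 (valence 4) → 0 H
  atom 3: C, bond orders sum to 4 (valence 4) → 0 H
  atom 4: C, bond orders sum to 4 (valence 4) → 0 H
  atom 5: O, bond orders sum to 2 (valence 2) → 0 H
  atom 6: O, bond orders sum to 1 (valence 2) → 1 H
  atom 7: C, bond orders sum to 4 (valence 4) → 0 H
  atom 8: N, bond orders sum to 1 (valence 3) → 2 H
  atom 9: N, bond orders sum to 3 (valence 3) → 0 H
  atom 10: C, bond orders sum to 4 (valence 4) → 0 H
  atom 11: C, bond orders sum to 4 (valence 4) → 0 H
  atom 12: O, bond orders sum to 2 (valence 2) → 0 H
  atom 13: O, bond orders sum to 1 (valence 2) → 1 H
  atom 14: C, bond orders sum to 4 (valence 4) → 0 H
  atom 15: C, bond orders sum to 4 (valence 4) → 0 H
  atom 16: N, bond orders sum to 1 (valence 3) → 2 H
  atom 17: O, bond orders sum to 2 (valence 2) → 0 H
Totals → C:8, H:7, N:3, O:6.

C8H7N3O6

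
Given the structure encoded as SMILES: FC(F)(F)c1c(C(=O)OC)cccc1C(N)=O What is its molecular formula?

C10H8F3NO3

Walk through each heavy atom and fill implicit hydrogens from standard valence (C 4, N 3, O 2, S 2, halogen 1); for lowercase aromatic atoms, an aromatic c carries 1 H when it has two neighbours and 0 H with three, and aromatic n carries 0 H:
  atom 1: F (halogen, monovalent) → 0 H
  atom 2: C, bond orders sum to 4 (valence 4) → 0 H
  atom 3: F (halogen, monovalent) → 0 H
  atom 4: F (halogen, monovalent) → 0 H
  atom 5: aromatic c, 3 neighbours → 0 H
  atom 6: aromatic c, 3 neighbours → 0 H
  atom 7: C, bond orders sum to 4 (valence 4) → 0 H
  atom 8: O, bond orders sum to 2 (valence 2) → 0 H
  atom 9: O, bond orders sum to 2 (valence 2) → 0 H
  atom 10: C, bond orders sum to 1 (valence 4) → 3 H
  atom 11: aromatic c, 2 neighbours → 1 H
  atom 12: aromatic c, 2 neighbours → 1 H
  atom 13: aromatic c, 2 neighbours → 1 H
  atom 14: aromatic c, 3 neighbours → 0 H
  atom 15: C, bond orders sum to 4 (valence 4) → 0 H
  atom 16: N, bond orders sum to 1 (valence 3) → 2 H
  atom 17: O, bond orders sum to 2 (valence 2) → 0 H
Totals → C:10, H:8, F:3, N:1, O:3.
In Hill order: C10H8F3NO3.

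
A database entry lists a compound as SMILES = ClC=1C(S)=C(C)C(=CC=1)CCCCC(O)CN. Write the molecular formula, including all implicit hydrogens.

C13H20ClNOS

Walk through each heavy atom and fill implicit hydrogens from standard valence (C 4, N 3, O 2, S 2, halogen 1):
  atom 1: Cl (halogen, monovalent) → 0 H
  atom 2: C, bond orders sum to 4 (valence 4) → 0 H
  atom 3: C, bond orders sum to 4 (valence 4) → 0 H
  atom 4: S, bond orders sum to 1 (valence 2) → 1 H
  atom 5: C, bond orders sum to 4 (valence 4) → 0 H
  atom 6: C, bond orders sum to 1 (valence 4) → 3 H
  atom 7: C, bond orders sum to 4 (valence 4) → 0 H
  atom 8: C, bond orders sum to 3 (valence 4) → 1 H
  atom 9: C, bond orders sum to 3 (valence 4) → 1 H
  atom 10: C, bond orders sum to 2 (valence 4) → 2 H
  atom 11: C, bond orders sum to 2 (valence 4) → 2 H
  atom 12: C, bond orders sum to 2 (valence 4) → 2 H
  atom 13: C, bond orders sum to 2 (valence 4) → 2 H
  atom 14: C, bond orders sum to 3 (valence 4) → 1 H
  atom 15: O, bond orders sum to 1 (valence 2) → 1 H
  atom 16: C, bond orders sum to 2 (valence 4) → 2 H
  atom 17: N, bond orders sum to 1 (valence 3) → 2 H
Totals → C:13, H:20, Cl:1, N:1, O:1, S:1.
In Hill order: C13H20ClNOS.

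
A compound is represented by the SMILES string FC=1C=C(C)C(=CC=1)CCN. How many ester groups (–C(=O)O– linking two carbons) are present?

0

Scan the SMILES for the ester motif — none present.
Groups that are present: 1 primary amine.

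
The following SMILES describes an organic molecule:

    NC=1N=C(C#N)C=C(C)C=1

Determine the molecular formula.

C7H7N3

Walk through each heavy atom and fill implicit hydrogens from standard valence (C 4, N 3, O 2, S 2, halogen 1):
  atom 1: N, bond orders sum to 1 (valence 3) → 2 H
  atom 2: C, bond orders sum to 4 (valence 4) → 0 H
  atom 3: N, bond orders sum to 3 (valence 3) → 0 H
  atom 4: C, bond orders sum to 4 (valence 4) → 0 H
  atom 5: C, bond orders sum to 4 (valence 4) → 0 H
  atom 6: N, bond orders sum to 3 (valence 3) → 0 H
  atom 7: C, bond orders sum to 3 (valence 4) → 1 H
  atom 8: C, bond orders sum to 4 (valence 4) → 0 H
  atom 9: C, bond orders sum to 1 (valence 4) → 3 H
  atom 10: C, bond orders sum to 3 (valence 4) → 1 H
Totals → C:7, H:7, N:3.
In Hill order: C7H7N3.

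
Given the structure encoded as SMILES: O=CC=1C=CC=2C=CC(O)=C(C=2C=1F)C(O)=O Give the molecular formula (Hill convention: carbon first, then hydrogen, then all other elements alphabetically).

Walk through each heavy atom and fill implicit hydrogens from standard valence (C 4, N 3, O 2, S 2, halogen 1):
  atom 1: O, bond orders sum to 2 (valence 2) → 0 H
  atom 2: C, bond orders sum to 3 (valence 4) → 1 H
  atom 3: C, bond orders sum to 4 (valence 4) → 0 H
  atom 4: C, bond orders sum to 3 (valence 4) → 1 H
  atom 5: C, bond orders sum to 3 (valence 4) → 1 H
  atom 6: C, bond orders sum to 4 (valence 4) → 0 H
  atom 7: C, bond orders sum to 3 (valence 4) → 1 H
  atom 8: C, bond orders sum to 3 (valence 4) → 1 H
  atom 9: C, bond orders sum to 4 (valence 4) → 0 H
  atom 10: O, bond orders sum to 1 (valence 2) → 1 H
  atom 11: C, bond orders sum to 4 (valence 4) → 0 H
  atom 12: C, bond orders sum to 4 (valence 4) → 0 H
  atom 13: C, bond orders sum to 4 (valence 4) → 0 H
  atom 14: F (halogen, monovalent) → 0 H
  atom 15: C, bond orders sum to 4 (valence 4) → 0 H
  atom 16: O, bond orders sum to 1 (valence 2) → 1 H
  atom 17: O, bond orders sum to 2 (valence 2) → 0 H
Totals → C:12, H:7, F:1, O:4.

C12H7FO4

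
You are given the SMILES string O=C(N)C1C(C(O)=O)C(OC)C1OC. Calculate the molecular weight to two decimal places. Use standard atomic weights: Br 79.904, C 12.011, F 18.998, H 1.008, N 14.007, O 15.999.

First, the molecular formula is C8H13NO5 (counting implicit H from valence).
  C: 8 × 12.011 = 96.088
  H: 13 × 1.008 = 13.104
  N: 1 × 14.007 = 14.007
  O: 5 × 15.999 = 79.995
Sum: 8×12.011 + 13×1.008 + 1×14.007 + 5×15.999 = 203.194 → 203.19 g/mol.

203.19 g/mol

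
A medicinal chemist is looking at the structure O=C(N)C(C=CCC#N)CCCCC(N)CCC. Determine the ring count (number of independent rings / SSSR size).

In SMILES, each pair of matching ring-closure digits denotes one ring-closing bond; the number of such bonds equals the number of independent rings.
Ring-closure bonds here: 0.

0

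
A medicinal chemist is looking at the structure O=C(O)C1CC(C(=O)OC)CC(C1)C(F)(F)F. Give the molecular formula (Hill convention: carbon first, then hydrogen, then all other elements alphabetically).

C10H13F3O4

Walk through each heavy atom and fill implicit hydrogens from standard valence (C 4, N 3, O 2, S 2, halogen 1):
  atom 1: O, bond orders sum to 2 (valence 2) → 0 H
  atom 2: C, bond orders sum to 4 (valence 4) → 0 H
  atom 3: O, bond orders sum to 1 (valence 2) → 1 H
  atom 4: C, bond orders sum to 3 (valence 4) → 1 H
  atom 5: C, bond orders sum to 2 (valence 4) → 2 H
  atom 6: C, bond orders sum to 3 (valence 4) → 1 H
  atom 7: C, bond orders sum to 4 (valence 4) → 0 H
  atom 8: O, bond orders sum to 2 (valence 2) → 0 H
  atom 9: O, bond orders sum to 2 (valence 2) → 0 H
  atom 10: C, bond orders sum to 1 (valence 4) → 3 H
  atom 11: C, bond orders sum to 2 (valence 4) → 2 H
  atom 12: C, bond orders sum to 3 (valence 4) → 1 H
  atom 13: C, bond orders sum to 2 (valence 4) → 2 H
  atom 14: C, bond orders sum to 4 (valence 4) → 0 H
  atom 15: F (halogen, monovalent) → 0 H
  atom 16: F (halogen, monovalent) → 0 H
  atom 17: F (halogen, monovalent) → 0 H
Totals → C:10, H:13, F:3, O:4.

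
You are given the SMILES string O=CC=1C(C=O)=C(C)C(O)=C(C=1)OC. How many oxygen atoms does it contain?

4

Scan the SMILES for O atoms (remember two-letter symbols like Cl and Br are single atoms).
Oxygen count: 4.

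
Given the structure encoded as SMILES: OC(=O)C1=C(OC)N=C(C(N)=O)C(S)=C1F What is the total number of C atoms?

Count every carbon token in the SMILES (each C, including those in ring-closure positions and inside branches).
Carbon count: 8.

8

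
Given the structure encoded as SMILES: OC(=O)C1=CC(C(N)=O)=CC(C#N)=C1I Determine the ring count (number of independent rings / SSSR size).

1

In SMILES, each pair of matching ring-closure digits denotes one ring-closing bond; the number of such bonds equals the number of independent rings.
Ring-closure bonds here: 1.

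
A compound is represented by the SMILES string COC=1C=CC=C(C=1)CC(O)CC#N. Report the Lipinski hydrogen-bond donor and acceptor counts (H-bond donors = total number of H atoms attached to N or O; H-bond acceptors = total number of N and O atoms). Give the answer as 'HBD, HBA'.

1, 3

Donors: find every N or O and count the H atoms it carries.
  atom 2 (O): bond orders sum to 2 → 0 H
  atom 11 (O): bond orders sum to 1 → 1 H
  atom 14 (N): bond orders sum to 3 → 0 H
Lipinski HBD = 1.
Acceptors: N atoms = 1, O atoms = 2 → HBA = 3.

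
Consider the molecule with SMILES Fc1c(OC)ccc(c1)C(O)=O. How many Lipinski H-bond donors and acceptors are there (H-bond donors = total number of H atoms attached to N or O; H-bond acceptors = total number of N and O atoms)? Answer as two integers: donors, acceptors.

1, 3

Donors: find every N or O and count the H atoms it carries.
  atom 4 (O): bond orders sum to 2 → 0 H
  atom 11 (O): bond orders sum to 1 → 1 H
  atom 12 (O): bond orders sum to 2 → 0 H
Lipinski HBD = 1.
Acceptors: N atoms = 0, O atoms = 3 → HBA = 3.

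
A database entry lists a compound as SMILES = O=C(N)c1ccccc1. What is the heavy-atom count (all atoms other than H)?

9

Every atom symbol written in the SMILES (organic subset) is one heavy atom; implicit H are not written.
Heavy atoms by element → C:7, N:1, O:1.
Total: 9.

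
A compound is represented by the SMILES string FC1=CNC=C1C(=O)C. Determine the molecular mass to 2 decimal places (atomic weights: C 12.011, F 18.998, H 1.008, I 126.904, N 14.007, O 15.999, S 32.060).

127.12 g/mol

First, the molecular formula is C6H6FNO (counting implicit H from valence).
  C: 6 × 12.011 = 72.066
  F: 1 × 18.998 = 18.998
  H: 6 × 1.008 = 6.048
  N: 1 × 14.007 = 14.007
  O: 1 × 15.999 = 15.999
Sum: 6×12.011 + 1×18.998 + 6×1.008 + 1×14.007 + 1×15.999 = 127.118 → 127.12 g/mol.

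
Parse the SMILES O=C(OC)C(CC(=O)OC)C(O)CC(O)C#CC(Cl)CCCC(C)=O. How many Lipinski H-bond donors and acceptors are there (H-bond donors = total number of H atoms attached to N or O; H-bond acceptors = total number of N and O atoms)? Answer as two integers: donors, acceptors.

2, 7

Donors: find every N or O and count the H atoms it carries.
  atom 1 (O): bond orders sum to 2 → 0 H
  atom 3 (O): bond orders sum to 2 → 0 H
  atom 8 (O): bond orders sum to 2 → 0 H
  atom 9 (O): bond orders sum to 2 → 0 H
  atom 12 (O): bond orders sum to 1 → 1 H
  atom 15 (O): bond orders sum to 1 → 1 H
  atom 25 (O): bond orders sum to 2 → 0 H
Lipinski HBD = 2.
Acceptors: N atoms = 0, O atoms = 7 → HBA = 7.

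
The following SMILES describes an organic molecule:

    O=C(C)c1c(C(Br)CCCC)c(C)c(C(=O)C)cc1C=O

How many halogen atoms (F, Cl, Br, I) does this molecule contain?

Halogen atoms appear at heavy-atom position 7 (1×Br).
Other groups present: 1 aldehyde, 2 ketone.
Halogen count: 1.

1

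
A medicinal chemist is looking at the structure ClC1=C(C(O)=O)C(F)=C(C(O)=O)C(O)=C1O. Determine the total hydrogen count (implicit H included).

Walk through each heavy atom and fill implicit hydrogens from standard valence (C 4, N 3, O 2, S 2, halogen 1):
  atom 1: Cl (halogen, monovalent) → 0 H
  atom 2: C, bond orders sum to 4 (valence 4) → 0 H
  atom 3: C, bond orders sum to 4 (valence 4) → 0 H
  atom 4: C, bond orders sum to 4 (valence 4) → 0 H
  atom 5: O, bond orders sum to 1 (valence 2) → 1 H
  atom 6: O, bond orders sum to 2 (valence 2) → 0 H
  atom 7: C, bond orders sum to 4 (valence 4) → 0 H
  atom 8: F (halogen, monovalent) → 0 H
  atom 9: C, bond orders sum to 4 (valence 4) → 0 H
  atom 10: C, bond orders sum to 4 (valence 4) → 0 H
  atom 11: O, bond orders sum to 1 (valence 2) → 1 H
  atom 12: O, bond orders sum to 2 (valence 2) → 0 H
  atom 13: C, bond orders sum to 4 (valence 4) → 0 H
  atom 14: O, bond orders sum to 1 (valence 2) → 1 H
  atom 15: C, bond orders sum to 4 (valence 4) → 0 H
  atom 16: O, bond orders sum to 1 (valence 2) → 1 H
Total hydrogens: 4.

4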